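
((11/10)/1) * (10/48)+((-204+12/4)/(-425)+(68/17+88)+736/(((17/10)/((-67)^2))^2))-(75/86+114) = 76529120958352313/14912400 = 5131911761.91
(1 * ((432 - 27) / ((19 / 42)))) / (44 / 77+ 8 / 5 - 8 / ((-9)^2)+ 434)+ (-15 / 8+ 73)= 6875529263 / 93956216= 73.18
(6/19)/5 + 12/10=24/19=1.26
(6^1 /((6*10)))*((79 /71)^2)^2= 38950081 /254116810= 0.15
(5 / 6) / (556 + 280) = 5 / 5016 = 0.00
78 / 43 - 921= -39525 / 43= -919.19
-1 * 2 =-2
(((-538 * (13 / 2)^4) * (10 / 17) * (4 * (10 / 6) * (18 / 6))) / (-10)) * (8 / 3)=153658180 / 51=3012905.49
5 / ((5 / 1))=1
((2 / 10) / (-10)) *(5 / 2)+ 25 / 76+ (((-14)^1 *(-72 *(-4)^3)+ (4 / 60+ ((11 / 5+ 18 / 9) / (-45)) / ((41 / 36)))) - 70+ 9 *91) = -7450675741 / 116850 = -63762.74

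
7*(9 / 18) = 7 / 2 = 3.50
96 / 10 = 48 / 5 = 9.60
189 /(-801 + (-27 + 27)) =-21 /89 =-0.24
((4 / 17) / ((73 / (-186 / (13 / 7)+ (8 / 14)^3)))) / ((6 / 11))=-0.59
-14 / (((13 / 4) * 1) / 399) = -22344 / 13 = -1718.77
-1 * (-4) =4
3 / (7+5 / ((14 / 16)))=21 / 89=0.24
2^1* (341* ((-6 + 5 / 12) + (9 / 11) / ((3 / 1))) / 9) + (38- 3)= -19841 / 54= -367.43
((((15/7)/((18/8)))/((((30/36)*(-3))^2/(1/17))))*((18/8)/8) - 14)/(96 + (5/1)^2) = -16657/143990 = -0.12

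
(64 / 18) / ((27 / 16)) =512 / 243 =2.11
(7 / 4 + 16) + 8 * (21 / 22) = 1117 / 44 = 25.39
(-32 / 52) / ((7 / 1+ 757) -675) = -8 / 1157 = -0.01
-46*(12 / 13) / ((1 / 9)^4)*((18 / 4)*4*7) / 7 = -65190096 / 13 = -5014622.77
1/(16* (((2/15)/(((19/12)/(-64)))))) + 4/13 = 0.30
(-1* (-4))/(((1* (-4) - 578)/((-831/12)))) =277/582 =0.48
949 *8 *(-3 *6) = -136656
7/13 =0.54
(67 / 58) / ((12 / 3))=67 / 232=0.29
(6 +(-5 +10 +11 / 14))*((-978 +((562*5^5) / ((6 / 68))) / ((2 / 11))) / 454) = 2841861.21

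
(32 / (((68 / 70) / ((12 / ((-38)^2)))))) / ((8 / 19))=210 / 323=0.65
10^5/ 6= 50000/ 3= 16666.67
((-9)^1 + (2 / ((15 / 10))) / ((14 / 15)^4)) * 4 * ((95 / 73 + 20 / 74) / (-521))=295286445 / 3378737621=0.09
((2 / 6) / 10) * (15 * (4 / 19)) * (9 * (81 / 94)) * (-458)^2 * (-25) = -3822948900 / 893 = -4281017.81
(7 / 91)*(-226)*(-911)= 205886 / 13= 15837.38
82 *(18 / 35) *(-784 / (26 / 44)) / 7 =-7993.11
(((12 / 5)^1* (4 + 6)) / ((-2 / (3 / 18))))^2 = 4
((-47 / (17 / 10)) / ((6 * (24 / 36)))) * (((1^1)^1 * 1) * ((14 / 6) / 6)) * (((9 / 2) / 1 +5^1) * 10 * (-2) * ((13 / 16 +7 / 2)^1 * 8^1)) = 3594325 / 204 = 17619.24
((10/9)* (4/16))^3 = 125/5832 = 0.02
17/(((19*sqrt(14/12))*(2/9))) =153*sqrt(42)/266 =3.73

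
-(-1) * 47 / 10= 47 / 10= 4.70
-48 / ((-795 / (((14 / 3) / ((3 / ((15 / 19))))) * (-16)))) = -3584 / 3021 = -1.19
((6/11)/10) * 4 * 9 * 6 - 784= -42472/55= -772.22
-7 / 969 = -0.01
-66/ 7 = -9.43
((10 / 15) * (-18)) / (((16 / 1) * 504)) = -1 / 672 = -0.00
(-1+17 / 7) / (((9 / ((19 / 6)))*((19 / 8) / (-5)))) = -1.06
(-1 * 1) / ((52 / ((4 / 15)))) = -1 / 195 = -0.01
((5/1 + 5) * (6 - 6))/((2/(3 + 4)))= 0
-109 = -109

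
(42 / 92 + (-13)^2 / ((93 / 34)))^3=18878253855543109 / 78292892952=241123.47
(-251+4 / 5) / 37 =-1251 / 185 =-6.76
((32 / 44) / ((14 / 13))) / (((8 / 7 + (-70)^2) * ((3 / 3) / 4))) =52 / 94347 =0.00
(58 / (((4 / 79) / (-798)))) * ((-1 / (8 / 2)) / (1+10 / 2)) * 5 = 1523515 / 8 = 190439.38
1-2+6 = 5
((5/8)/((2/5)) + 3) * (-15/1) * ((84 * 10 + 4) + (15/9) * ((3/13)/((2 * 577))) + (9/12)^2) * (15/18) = -184983921725/3840512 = -48166.47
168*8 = 1344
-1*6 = -6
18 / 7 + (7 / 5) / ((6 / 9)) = 327 / 70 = 4.67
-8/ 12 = -2/ 3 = -0.67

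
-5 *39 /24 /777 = -65 /6216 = -0.01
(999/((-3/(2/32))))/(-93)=111/496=0.22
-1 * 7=-7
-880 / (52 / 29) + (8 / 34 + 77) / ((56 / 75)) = -4793585 / 12376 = -387.33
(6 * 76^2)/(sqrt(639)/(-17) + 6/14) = -4811408 * sqrt(71)/1595-11684848/1595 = -32743.88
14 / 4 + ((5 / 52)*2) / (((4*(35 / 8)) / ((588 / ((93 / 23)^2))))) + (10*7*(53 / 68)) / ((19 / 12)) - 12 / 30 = 4594532687 / 121057170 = 37.95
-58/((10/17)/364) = -179452/5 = -35890.40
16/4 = 4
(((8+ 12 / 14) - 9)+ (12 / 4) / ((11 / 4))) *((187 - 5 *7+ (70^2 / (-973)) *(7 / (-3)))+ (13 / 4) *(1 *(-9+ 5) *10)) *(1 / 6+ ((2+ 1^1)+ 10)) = 40582379 / 96327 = 421.30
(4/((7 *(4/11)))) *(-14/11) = -2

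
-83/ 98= -0.85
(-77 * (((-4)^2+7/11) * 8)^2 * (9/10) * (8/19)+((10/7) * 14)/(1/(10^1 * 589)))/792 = -52126199/103455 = -503.85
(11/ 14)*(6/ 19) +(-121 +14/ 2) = -15129/ 133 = -113.75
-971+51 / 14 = -13543 / 14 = -967.36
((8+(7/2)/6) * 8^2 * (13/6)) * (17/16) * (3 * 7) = 159341/6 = 26556.83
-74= -74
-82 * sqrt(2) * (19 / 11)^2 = -29602 * sqrt(2) / 121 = -345.98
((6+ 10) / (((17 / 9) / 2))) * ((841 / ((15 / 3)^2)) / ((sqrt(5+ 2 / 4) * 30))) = 40368 * sqrt(22) / 23375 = 8.10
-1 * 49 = -49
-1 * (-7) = 7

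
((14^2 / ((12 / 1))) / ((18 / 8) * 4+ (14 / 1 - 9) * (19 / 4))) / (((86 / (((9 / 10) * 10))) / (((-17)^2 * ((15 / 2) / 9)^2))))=354025 / 33798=10.47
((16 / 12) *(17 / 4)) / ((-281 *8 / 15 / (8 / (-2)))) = 85 / 562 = 0.15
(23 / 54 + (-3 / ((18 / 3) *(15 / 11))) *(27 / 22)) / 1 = -13 / 540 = -0.02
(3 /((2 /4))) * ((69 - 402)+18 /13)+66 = -25008 /13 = -1923.69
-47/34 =-1.38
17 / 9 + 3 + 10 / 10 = 53 / 9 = 5.89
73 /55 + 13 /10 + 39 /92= 3.05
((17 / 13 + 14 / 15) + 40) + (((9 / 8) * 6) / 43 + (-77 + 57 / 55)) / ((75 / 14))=43182043 / 1537250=28.09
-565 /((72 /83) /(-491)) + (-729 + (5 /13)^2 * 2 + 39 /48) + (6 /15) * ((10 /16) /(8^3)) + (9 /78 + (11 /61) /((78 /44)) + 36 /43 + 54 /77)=200741185346039363 /629141280768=319071.71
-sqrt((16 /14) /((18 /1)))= -2*sqrt(7) /21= -0.25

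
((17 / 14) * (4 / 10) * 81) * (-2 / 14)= -1377 / 245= -5.62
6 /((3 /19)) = 38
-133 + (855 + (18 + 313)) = 1053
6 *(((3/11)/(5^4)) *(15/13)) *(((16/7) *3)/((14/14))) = 2592/125125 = 0.02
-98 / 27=-3.63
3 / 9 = 1 / 3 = 0.33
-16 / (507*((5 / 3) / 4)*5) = -64 / 4225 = -0.02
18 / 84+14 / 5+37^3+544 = 3584001 / 70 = 51200.01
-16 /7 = -2.29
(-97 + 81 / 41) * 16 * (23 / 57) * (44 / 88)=-716864 / 2337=-306.75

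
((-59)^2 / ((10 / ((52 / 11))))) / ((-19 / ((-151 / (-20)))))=-6833203 / 10450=-653.90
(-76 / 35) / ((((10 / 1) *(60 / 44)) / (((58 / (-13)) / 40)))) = 6061 / 341250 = 0.02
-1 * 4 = -4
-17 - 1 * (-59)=42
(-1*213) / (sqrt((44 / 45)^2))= -9585 / 44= -217.84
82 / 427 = 0.19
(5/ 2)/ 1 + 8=21/ 2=10.50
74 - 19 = 55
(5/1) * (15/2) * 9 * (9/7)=6075/14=433.93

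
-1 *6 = -6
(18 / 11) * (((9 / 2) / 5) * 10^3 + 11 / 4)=1477.23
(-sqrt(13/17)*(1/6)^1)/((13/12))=-2*sqrt(221)/221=-0.13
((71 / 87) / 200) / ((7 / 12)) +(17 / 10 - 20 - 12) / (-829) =183202 / 4207175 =0.04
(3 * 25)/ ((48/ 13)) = 325/ 16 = 20.31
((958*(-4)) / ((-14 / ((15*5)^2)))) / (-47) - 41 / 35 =-53889427 / 1645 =-32759.53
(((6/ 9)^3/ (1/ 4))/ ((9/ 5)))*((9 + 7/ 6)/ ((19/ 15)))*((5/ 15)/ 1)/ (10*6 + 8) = 6100/ 235467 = 0.03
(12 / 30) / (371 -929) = -1 / 1395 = -0.00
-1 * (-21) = 21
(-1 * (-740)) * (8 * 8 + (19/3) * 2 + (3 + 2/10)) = 177304/3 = 59101.33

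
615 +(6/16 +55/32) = 19747/32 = 617.09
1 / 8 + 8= 65 / 8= 8.12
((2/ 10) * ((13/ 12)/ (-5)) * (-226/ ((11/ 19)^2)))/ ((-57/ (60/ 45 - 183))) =3042299/ 32670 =93.12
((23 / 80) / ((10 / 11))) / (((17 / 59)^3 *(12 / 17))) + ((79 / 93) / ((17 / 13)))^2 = 153178370021 / 7998595200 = 19.15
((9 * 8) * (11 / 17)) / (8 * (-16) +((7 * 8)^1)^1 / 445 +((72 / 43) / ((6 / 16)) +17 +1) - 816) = -841940 / 16651653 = -0.05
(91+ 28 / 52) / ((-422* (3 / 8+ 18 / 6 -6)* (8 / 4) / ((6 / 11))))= 680 / 30173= 0.02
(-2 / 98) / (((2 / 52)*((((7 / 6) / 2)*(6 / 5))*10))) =-26 / 343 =-0.08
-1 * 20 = -20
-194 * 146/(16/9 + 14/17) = -2166786/199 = -10888.37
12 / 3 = 4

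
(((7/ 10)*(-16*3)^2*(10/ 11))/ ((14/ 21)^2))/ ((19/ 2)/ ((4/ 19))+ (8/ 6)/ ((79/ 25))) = 68802048/ 949927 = 72.43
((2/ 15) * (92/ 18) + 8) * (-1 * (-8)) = 9376/ 135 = 69.45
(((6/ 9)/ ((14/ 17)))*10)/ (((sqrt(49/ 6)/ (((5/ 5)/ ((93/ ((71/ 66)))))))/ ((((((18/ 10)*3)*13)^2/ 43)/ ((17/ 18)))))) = 5831514*sqrt(6)/ 3592435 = 3.98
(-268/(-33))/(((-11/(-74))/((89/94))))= 882524/17061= 51.73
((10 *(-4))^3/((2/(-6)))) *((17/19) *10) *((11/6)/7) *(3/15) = 11968000/133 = 89984.96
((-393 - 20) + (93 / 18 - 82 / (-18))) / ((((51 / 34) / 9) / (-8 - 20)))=203252 / 3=67750.67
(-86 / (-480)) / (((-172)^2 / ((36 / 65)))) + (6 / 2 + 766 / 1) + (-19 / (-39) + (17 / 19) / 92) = 902280063533 / 1172558400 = 769.50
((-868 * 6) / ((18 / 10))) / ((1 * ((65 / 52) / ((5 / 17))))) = -34720 / 51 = -680.78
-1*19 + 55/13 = -192/13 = -14.77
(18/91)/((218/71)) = 639/9919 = 0.06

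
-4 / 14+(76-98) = -156 / 7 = -22.29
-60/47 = -1.28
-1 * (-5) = 5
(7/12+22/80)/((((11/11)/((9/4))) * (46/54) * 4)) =8343/14720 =0.57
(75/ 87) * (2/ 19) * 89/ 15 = 890/ 1653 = 0.54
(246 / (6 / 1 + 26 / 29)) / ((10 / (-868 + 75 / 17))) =-52367127 / 17000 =-3080.42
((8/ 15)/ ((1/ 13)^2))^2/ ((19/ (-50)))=-3655808/ 171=-21378.99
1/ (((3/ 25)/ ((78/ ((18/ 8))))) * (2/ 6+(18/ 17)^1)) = 44200/ 213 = 207.51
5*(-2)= -10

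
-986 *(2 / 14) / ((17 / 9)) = -522 / 7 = -74.57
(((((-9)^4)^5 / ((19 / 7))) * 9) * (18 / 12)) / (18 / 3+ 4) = 2297798771761759543389 / 380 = 6046838873057261956.29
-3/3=-1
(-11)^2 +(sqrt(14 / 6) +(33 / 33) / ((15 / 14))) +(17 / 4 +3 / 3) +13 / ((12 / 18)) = sqrt(21) / 3 +8801 / 60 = 148.21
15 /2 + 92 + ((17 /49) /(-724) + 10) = 3884605 /35476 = 109.50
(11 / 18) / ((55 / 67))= 67 / 90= 0.74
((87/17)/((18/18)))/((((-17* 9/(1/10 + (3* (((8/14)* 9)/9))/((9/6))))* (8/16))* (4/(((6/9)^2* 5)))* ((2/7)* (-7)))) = 841/36414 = 0.02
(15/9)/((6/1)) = 0.28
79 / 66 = 1.20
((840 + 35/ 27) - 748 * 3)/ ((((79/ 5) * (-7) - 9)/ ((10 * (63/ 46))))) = 6627775/ 41262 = 160.63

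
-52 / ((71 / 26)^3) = -2.55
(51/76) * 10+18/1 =939/38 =24.71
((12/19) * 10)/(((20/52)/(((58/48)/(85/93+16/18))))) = 105183/9557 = 11.01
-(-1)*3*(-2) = -6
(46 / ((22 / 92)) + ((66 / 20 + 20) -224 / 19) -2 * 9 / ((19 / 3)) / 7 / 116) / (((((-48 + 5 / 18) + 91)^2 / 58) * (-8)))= -3503096343 / 4439041915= -0.79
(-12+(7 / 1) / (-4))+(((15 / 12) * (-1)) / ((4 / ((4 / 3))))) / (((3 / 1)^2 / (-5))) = -365 / 27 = -13.52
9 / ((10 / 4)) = 18 / 5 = 3.60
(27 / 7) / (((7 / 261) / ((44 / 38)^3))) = 75036456 / 336091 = 223.26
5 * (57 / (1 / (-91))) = -25935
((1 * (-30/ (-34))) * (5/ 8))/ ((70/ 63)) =135/ 272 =0.50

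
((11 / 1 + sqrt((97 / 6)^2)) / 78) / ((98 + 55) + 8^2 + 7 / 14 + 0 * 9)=163 / 101790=0.00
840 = 840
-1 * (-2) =2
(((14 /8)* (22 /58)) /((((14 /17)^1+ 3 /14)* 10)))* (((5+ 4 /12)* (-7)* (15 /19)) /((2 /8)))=-1026256 /136097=-7.54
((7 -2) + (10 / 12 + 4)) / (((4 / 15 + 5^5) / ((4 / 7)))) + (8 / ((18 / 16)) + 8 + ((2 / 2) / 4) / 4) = 717099265 / 47254032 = 15.18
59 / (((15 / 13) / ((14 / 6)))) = 5369 / 45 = 119.31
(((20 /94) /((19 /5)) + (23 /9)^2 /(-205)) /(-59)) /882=-357853 /771633254070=-0.00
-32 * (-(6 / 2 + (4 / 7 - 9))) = -1216 / 7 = -173.71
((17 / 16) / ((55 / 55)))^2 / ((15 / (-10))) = -289 / 384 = -0.75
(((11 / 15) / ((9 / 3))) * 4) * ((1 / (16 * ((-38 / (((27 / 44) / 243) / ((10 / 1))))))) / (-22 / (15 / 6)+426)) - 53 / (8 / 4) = -27223801921 / 1027313280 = -26.50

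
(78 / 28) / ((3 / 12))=78 / 7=11.14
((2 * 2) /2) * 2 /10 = 2 /5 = 0.40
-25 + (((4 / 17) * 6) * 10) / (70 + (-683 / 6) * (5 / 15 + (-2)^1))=-396511 / 15895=-24.95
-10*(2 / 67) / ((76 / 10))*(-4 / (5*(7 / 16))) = 640 / 8911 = 0.07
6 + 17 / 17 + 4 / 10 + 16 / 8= 47 / 5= 9.40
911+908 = 1819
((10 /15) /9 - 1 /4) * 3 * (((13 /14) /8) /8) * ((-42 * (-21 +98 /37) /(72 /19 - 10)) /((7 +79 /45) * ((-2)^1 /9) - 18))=-61454835 /1289821184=-0.05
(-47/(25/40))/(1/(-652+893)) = -90616/5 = -18123.20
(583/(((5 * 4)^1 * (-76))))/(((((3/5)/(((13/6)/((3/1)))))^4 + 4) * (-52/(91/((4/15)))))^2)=-7728729936662109375/9375439482780581888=-0.82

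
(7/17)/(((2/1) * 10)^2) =7/6800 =0.00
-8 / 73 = -0.11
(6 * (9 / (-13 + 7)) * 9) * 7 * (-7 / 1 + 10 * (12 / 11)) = -24381 / 11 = -2216.45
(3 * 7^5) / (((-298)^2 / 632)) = 7966518 / 22201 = 358.84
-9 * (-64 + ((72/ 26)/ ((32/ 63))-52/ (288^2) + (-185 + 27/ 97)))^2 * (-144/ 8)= 40463040470464241809/ 4220511879168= 9587235.30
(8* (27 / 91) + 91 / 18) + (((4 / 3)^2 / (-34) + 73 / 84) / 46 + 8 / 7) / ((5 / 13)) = 1274423 / 121992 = 10.45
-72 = -72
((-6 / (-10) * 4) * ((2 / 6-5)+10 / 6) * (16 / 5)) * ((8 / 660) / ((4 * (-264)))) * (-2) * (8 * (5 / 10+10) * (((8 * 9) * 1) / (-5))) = 48384 / 75625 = 0.64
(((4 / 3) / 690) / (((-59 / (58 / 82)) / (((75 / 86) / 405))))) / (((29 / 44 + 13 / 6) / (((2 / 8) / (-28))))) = 319 / 2023876659924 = 0.00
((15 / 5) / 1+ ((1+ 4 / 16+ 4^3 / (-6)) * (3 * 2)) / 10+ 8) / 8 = 107 / 160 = 0.67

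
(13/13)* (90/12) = 15/2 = 7.50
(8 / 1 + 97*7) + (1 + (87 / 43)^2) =1279681 / 1849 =692.09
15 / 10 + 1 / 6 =5 / 3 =1.67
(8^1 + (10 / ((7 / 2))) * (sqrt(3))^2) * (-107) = -12412 / 7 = -1773.14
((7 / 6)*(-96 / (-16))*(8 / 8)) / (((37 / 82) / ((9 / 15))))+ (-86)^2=1369982 / 185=7405.31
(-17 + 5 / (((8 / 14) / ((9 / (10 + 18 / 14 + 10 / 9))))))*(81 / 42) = -898101 / 43736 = -20.53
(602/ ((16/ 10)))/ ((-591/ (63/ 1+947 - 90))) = -346150/ 591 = -585.70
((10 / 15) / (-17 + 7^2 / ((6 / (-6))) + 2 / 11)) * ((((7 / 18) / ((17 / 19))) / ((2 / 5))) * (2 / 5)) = -1463 / 332316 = -0.00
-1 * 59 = -59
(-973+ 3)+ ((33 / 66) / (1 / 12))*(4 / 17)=-16466 / 17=-968.59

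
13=13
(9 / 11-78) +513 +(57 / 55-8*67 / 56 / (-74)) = 12449671 / 28490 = 436.98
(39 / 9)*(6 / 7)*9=234 / 7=33.43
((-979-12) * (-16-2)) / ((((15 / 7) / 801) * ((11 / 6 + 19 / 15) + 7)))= 66678444 / 101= 660182.61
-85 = -85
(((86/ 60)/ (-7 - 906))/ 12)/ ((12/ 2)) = -43/ 1972080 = -0.00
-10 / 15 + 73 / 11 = 197 / 33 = 5.97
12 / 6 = 2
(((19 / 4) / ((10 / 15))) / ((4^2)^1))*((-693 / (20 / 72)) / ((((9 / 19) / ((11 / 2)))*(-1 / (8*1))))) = 8255709 / 80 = 103196.36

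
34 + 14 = 48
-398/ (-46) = 199/ 23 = 8.65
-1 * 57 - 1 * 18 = -75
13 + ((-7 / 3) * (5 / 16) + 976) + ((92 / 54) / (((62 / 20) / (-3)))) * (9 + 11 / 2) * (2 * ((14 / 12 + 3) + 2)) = 693.42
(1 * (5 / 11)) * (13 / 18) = 65 / 198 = 0.33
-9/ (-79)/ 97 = 9/ 7663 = 0.00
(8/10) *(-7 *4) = -112/5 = -22.40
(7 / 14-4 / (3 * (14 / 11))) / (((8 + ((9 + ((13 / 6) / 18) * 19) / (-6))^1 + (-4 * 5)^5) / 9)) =22356 / 14515172245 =0.00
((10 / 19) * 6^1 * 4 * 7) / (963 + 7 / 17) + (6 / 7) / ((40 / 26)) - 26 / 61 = 147950969 / 664373570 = 0.22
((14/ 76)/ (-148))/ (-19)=7/ 106856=0.00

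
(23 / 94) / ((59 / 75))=1725 / 5546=0.31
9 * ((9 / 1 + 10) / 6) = 57 / 2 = 28.50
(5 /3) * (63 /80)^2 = 1323 /1280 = 1.03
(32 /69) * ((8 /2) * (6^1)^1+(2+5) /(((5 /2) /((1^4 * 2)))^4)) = 537344 /43125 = 12.46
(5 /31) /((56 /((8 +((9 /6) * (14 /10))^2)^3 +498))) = 2409240521 /347200000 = 6.94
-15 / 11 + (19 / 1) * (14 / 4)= 65.14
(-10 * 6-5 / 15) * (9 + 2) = -1991 / 3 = -663.67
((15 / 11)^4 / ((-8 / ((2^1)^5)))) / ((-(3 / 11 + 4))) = 202500 / 62557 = 3.24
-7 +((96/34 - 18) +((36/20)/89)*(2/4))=-22.17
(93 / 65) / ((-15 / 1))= -31 / 325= -0.10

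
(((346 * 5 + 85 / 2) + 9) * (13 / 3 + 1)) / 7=4072 / 3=1357.33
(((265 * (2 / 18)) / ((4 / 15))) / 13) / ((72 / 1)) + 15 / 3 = 57485 / 11232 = 5.12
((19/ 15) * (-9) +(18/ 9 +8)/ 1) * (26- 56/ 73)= -12894/ 365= -35.33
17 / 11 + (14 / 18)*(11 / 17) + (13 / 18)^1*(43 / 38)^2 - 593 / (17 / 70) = -3951251459 / 1620168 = -2438.79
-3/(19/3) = -9/19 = -0.47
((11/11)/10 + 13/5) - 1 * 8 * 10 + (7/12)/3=-13879/180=-77.11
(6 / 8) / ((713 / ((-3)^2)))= 27 / 2852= 0.01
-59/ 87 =-0.68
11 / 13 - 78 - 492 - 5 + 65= -6619 / 13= -509.15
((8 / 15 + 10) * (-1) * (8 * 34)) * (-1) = 42976 / 15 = 2865.07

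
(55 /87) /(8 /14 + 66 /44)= 770 /2523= 0.31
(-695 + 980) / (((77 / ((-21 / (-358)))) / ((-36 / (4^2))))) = -7695 / 15752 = -0.49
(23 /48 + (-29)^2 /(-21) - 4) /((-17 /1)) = 14639 /5712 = 2.56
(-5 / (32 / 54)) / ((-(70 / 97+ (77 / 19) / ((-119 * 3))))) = 12689055 / 1068208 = 11.88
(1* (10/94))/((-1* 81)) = -5/3807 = -0.00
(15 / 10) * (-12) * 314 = -5652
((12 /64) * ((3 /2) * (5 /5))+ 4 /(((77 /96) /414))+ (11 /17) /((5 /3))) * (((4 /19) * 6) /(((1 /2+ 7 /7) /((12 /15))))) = 865109874 /621775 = 1391.36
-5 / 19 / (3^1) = -5 / 57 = -0.09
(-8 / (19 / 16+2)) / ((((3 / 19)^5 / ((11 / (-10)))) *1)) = 1743173696 / 61965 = 28131.59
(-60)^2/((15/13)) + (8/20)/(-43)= 670798/215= 3119.99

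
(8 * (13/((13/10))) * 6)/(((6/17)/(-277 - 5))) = -383520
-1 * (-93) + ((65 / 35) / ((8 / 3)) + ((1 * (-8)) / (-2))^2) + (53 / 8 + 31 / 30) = 49289 / 420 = 117.35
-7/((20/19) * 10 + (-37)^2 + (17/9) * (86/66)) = -39501/7798556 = -0.01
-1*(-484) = 484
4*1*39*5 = 780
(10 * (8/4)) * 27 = 540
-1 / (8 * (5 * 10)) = -1 / 400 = -0.00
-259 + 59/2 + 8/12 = -1373/6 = -228.83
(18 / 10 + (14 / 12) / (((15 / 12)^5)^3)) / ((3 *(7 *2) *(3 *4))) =168553018259 / 46142578125000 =0.00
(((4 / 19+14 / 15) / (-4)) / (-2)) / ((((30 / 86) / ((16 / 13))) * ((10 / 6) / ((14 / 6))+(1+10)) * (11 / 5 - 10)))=-98126 / 17772885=-0.01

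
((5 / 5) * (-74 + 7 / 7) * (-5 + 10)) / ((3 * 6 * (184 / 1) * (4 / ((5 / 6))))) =-1825 / 79488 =-0.02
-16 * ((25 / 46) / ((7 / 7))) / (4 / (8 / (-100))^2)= -8 / 575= -0.01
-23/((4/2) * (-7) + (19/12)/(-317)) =87492/53275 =1.64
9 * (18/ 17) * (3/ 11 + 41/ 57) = 33588/ 3553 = 9.45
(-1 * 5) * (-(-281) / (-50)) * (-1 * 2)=-281 / 5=-56.20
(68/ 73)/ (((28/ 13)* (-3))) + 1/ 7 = -2/ 1533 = -0.00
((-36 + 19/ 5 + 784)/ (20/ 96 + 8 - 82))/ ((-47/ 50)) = 128880/ 11891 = 10.84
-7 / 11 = -0.64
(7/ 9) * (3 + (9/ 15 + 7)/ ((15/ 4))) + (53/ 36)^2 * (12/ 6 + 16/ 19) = 1033153/ 102600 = 10.07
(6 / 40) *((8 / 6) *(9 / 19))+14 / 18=0.87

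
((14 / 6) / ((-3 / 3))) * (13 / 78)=-7 / 18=-0.39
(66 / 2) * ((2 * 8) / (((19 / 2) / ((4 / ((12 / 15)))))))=5280 / 19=277.89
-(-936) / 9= 104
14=14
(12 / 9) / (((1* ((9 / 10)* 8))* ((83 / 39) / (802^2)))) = 41808260 / 747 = 55968.22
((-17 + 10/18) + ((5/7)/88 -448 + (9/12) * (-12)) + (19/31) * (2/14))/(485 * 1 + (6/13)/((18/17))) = -151081567/154939488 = -0.98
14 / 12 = 7 / 6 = 1.17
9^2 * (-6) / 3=-162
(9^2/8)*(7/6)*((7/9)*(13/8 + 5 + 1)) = 8967/128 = 70.05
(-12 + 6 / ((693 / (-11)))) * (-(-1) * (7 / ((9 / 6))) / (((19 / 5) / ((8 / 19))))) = -20320 / 3249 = -6.25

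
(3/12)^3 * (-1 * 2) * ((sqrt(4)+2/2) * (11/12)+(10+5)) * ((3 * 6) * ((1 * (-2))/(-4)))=-639/128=-4.99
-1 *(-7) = 7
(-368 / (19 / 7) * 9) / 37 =-23184 / 703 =-32.98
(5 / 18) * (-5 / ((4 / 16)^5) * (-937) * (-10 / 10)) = -11993600 / 9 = -1332622.22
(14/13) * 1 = 14/13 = 1.08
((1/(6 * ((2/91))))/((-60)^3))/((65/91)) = -637/12960000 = -0.00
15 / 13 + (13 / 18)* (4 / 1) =473 / 117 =4.04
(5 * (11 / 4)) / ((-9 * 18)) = -55 / 648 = -0.08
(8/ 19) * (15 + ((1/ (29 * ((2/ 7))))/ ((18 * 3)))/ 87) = 8174534/ 1294299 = 6.32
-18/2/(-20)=9/20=0.45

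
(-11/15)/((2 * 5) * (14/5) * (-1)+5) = 11/345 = 0.03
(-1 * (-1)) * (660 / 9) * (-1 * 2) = -440 / 3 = -146.67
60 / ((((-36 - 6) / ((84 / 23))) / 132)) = -15840 / 23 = -688.70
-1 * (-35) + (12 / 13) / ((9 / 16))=1429 / 39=36.64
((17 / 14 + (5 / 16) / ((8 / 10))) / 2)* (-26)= -9347 / 448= -20.86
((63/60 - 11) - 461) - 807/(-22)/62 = -801961/1705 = -470.36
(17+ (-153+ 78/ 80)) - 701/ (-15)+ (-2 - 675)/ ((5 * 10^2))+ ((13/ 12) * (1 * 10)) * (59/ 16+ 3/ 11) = -2056701/ 44000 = -46.74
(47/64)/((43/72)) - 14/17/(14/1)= 6847/5848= 1.17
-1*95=-95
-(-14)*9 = 126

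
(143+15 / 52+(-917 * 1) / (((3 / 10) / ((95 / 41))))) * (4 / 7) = -44383327 / 11193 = -3965.28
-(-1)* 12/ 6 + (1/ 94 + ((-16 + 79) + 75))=13161/ 94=140.01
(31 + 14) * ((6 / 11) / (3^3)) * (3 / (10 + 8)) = 5 / 33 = 0.15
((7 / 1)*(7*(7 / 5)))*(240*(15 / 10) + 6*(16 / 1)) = 156408 / 5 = 31281.60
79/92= 0.86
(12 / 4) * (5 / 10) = 3 / 2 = 1.50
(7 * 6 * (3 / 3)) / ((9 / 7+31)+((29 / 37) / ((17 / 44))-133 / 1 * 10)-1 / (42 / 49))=-1109556 / 34260245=-0.03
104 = 104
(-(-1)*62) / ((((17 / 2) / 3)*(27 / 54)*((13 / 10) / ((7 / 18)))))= 13.09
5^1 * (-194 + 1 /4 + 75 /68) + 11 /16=-261813 /272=-962.55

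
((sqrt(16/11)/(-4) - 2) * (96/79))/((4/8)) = -384/79 - 192 * sqrt(11)/869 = -5.59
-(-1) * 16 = 16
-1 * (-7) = 7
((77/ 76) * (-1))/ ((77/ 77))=-77/ 76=-1.01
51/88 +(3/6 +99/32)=1469/352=4.17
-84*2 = -168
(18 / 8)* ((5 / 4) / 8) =45 / 128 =0.35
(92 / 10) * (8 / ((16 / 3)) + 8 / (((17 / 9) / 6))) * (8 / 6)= 5612 / 17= 330.12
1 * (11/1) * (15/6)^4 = 6875/16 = 429.69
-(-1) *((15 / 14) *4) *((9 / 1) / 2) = 135 / 7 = 19.29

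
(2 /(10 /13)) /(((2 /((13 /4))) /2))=169 /20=8.45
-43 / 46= -0.93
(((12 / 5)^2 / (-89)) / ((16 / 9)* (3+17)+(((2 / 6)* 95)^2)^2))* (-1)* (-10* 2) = -46656 / 36246809725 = -0.00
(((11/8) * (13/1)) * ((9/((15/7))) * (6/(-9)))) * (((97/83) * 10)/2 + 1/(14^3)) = -190321989/650720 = -292.48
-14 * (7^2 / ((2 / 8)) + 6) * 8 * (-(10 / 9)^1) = 226240 / 9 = 25137.78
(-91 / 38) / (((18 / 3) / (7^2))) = -4459 / 228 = -19.56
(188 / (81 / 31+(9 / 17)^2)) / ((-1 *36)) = -421073 / 233280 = -1.81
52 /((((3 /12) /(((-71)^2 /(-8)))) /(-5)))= 655330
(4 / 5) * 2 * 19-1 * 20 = 52 / 5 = 10.40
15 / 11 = 1.36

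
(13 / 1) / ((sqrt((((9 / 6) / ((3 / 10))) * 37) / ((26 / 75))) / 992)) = 12896 * sqrt(14430) / 2775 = 558.25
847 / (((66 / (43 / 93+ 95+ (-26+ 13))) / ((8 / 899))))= 2362052 / 250821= 9.42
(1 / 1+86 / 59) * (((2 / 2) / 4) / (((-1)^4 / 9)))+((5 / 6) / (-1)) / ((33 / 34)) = 109135 / 23364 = 4.67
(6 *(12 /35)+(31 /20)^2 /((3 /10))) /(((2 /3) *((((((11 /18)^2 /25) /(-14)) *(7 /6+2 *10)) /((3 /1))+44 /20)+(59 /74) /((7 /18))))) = 1140283575 /320424701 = 3.56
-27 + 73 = 46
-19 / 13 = -1.46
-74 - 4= -78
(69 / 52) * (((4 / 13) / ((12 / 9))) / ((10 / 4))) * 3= 621 / 1690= 0.37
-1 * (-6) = 6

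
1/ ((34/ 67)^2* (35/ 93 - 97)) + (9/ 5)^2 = 830976171/ 259695400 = 3.20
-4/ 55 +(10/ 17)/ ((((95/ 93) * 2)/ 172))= 878488/ 17765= 49.45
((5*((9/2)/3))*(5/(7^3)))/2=75/1372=0.05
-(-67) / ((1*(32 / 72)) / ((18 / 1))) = 5427 / 2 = 2713.50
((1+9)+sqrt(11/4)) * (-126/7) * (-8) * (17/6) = 204 * sqrt(11)+4080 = 4756.59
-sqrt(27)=-3* sqrt(3)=-5.20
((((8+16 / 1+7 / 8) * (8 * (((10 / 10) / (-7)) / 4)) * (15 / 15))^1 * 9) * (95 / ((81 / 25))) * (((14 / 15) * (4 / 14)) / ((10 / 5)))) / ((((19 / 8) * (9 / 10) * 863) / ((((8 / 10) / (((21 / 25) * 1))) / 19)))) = -3980000 / 585717237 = -0.01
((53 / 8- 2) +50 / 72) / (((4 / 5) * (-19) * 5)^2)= 0.00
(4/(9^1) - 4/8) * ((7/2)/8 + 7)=-119/288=-0.41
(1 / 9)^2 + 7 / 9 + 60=4924 / 81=60.79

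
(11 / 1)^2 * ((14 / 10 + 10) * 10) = 13794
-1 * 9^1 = -9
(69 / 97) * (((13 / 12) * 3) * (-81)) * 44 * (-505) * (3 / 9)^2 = 44845515 / 97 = 462324.90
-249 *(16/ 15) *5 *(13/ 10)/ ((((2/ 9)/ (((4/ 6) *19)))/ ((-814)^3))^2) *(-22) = 179485865325582735240262656/ 5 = 35897173065116547048052530.00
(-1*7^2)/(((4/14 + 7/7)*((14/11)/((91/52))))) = -3773/72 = -52.40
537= 537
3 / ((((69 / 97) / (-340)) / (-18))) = 593640 / 23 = 25810.43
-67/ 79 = -0.85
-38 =-38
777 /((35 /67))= 7437 /5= 1487.40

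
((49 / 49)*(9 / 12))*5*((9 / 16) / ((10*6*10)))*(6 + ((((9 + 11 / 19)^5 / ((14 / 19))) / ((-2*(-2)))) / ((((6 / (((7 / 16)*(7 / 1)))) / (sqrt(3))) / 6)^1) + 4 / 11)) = 63 / 2816 + 393140251413*sqrt(3) / 1334487040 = 510.29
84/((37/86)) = 7224/37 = 195.24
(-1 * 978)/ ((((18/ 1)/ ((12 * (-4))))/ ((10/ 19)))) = 26080/ 19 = 1372.63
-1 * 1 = -1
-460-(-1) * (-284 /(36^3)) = -5365511 /11664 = -460.01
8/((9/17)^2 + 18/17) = 2312/387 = 5.97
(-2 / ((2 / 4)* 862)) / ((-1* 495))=2 / 213345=0.00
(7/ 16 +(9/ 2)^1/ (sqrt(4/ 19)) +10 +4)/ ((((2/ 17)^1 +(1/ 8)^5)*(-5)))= -2680832/ 109255 - 417792*sqrt(19)/ 109255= -41.21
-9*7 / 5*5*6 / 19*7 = -2646 / 19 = -139.26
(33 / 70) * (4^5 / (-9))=-5632 / 105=-53.64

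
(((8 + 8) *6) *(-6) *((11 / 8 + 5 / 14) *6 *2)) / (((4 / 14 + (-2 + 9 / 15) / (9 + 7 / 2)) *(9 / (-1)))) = 145500 / 19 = 7657.89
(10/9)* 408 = 1360/3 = 453.33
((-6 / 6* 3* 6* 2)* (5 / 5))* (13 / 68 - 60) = 36603 / 17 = 2153.12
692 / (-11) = -692 / 11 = -62.91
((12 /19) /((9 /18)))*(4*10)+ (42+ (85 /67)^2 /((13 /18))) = 105062556 /1108783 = 94.75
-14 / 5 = -2.80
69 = 69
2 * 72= 144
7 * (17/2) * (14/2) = 833/2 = 416.50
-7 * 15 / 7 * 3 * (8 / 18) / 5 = -4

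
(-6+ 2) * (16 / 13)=-64 / 13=-4.92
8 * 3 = 24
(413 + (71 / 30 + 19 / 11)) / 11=137641 / 3630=37.92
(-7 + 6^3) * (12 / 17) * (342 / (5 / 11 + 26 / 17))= 25431.53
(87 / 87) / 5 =1 / 5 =0.20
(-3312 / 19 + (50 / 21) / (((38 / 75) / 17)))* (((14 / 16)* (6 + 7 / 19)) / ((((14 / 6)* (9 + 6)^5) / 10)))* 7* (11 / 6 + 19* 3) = -28233293 / 23085000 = -1.22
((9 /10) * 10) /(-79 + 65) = -9 /14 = -0.64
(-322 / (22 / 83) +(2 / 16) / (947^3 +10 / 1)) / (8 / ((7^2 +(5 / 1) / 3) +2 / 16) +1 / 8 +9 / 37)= -372268802318323433 / 161110609664499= -2310.64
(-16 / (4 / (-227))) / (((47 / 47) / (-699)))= -634692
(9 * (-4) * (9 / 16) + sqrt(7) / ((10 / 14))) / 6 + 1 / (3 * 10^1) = -401 / 120 + 7 * sqrt(7) / 30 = -2.72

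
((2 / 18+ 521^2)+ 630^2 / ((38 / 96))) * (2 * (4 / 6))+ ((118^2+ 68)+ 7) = 1712846.80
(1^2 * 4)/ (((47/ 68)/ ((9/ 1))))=2448/ 47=52.09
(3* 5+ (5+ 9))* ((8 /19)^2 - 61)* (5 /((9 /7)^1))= -7428785 /1083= -6859.45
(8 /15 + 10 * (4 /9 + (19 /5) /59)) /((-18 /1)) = -7463 /23895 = -0.31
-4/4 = -1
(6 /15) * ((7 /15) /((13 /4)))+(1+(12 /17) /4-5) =-62423 /16575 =-3.77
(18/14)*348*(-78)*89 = -21742344/7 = -3106049.14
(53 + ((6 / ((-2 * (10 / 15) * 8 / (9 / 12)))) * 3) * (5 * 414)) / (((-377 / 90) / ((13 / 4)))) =3696255 / 1856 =1991.52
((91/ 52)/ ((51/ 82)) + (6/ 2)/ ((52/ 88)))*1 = 10463/ 1326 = 7.89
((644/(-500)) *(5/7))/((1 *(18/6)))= -23/75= -0.31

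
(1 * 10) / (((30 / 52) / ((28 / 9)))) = 53.93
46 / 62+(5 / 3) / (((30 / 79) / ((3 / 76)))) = 0.92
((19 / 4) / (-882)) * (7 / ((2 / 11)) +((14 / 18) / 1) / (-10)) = -4693 / 22680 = -0.21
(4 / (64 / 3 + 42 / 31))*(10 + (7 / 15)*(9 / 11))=106206 / 58025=1.83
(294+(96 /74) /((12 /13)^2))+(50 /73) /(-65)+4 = 31550293 /105339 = 299.51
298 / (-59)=-298 / 59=-5.05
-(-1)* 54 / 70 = 27 / 35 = 0.77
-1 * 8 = -8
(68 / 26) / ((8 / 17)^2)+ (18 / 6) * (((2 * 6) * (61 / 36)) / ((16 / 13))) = 25531 / 416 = 61.37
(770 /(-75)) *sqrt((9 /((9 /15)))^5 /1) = -2310 *sqrt(15) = -8946.59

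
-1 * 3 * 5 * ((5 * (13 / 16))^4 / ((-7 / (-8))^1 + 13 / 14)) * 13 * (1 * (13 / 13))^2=-24366103125 / 827392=-29449.29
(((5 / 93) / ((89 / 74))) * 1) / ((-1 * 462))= -0.00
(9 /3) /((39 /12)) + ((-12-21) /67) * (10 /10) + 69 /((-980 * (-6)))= 755033 /1707160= 0.44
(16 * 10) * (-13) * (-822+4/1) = 1701440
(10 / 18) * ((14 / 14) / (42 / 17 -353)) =-85 / 53631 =-0.00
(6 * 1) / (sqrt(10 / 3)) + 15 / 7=15 / 7 + 3 * sqrt(30) / 5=5.43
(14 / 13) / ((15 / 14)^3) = 38416 / 43875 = 0.88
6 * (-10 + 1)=-54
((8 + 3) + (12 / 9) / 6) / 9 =101 / 81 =1.25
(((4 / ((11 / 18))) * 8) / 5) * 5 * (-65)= -37440 / 11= -3403.64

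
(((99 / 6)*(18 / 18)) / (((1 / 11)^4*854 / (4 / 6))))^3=4177248169415651 / 622835864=6706820.22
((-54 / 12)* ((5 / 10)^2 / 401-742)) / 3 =3570501 / 3208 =1113.00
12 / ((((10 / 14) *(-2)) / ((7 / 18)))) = -49 / 15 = -3.27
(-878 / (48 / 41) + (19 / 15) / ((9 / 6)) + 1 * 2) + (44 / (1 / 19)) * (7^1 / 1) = 1837759 / 360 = 5104.89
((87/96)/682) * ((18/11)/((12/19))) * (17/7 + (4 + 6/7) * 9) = 533919/3360896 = 0.16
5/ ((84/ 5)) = 0.30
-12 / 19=-0.63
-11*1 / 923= -11 / 923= -0.01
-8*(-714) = 5712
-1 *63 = -63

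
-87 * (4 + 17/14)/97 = -6351/1358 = -4.68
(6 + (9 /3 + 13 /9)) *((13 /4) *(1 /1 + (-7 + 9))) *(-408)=-41548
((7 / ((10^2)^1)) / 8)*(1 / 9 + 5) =161 / 3600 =0.04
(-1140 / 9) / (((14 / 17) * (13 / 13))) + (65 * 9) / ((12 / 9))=284.94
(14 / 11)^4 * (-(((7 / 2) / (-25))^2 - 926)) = 22232789404 / 9150625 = 2429.65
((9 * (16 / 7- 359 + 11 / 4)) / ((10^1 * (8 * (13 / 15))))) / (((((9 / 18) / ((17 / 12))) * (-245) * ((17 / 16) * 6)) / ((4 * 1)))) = 0.33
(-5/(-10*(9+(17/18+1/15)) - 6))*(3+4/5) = 171/955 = 0.18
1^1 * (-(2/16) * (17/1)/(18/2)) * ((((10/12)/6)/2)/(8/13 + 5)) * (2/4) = -1105/756864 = -0.00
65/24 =2.71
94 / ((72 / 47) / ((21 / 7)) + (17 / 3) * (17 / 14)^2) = 2597784 / 245023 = 10.60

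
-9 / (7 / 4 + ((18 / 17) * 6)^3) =-176868 / 5073239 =-0.03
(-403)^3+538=-65450289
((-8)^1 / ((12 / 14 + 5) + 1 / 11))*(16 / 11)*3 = -1344 / 229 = -5.87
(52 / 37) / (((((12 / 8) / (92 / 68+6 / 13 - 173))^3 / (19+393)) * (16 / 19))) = -1022020856.76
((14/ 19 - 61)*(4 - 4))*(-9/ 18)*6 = 0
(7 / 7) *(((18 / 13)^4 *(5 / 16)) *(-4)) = -4.59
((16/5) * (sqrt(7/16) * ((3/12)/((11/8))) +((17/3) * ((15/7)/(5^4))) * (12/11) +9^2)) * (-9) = -112295376/48125-72 * sqrt(7)/55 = -2336.87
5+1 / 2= 11 / 2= 5.50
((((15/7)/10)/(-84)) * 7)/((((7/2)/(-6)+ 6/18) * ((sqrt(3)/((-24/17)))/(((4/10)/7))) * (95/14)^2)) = -32 * sqrt(3)/767125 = -0.00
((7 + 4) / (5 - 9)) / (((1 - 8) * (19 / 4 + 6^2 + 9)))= 11 / 1393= 0.01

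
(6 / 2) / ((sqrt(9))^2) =1 / 3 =0.33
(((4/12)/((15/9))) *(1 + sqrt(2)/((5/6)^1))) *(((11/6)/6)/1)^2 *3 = 121/2160 + 121 *sqrt(2)/1800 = 0.15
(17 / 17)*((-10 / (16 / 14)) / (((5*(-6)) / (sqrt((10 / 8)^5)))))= 175*sqrt(5) / 768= 0.51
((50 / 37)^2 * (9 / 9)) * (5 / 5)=2500 / 1369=1.83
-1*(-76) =76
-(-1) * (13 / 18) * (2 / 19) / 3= 13 / 513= 0.03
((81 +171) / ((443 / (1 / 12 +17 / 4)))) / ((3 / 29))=10556 / 443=23.83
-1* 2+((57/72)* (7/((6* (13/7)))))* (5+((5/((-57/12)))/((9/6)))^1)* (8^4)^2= 35863687.12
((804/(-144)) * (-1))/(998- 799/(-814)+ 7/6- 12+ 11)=27269/4879840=0.01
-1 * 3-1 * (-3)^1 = 0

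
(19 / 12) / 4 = 19 / 48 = 0.40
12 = 12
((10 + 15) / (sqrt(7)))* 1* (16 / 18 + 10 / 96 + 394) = 1421975* sqrt(7) / 1008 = 3732.33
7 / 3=2.33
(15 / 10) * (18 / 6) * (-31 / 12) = -11.62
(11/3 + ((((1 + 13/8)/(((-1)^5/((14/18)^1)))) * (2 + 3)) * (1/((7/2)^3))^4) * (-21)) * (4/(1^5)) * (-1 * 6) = -3551178856/40353607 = -88.00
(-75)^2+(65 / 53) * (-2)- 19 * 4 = 293967 / 53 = 5546.55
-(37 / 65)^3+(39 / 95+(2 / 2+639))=3340619668 / 5217875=640.23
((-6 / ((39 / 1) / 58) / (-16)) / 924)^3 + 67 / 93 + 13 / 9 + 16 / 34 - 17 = -839707821589524725 / 58457004856233984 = -14.36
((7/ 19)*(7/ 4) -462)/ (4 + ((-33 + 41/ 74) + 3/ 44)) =14270641/ 877781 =16.26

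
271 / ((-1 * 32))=-271 / 32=-8.47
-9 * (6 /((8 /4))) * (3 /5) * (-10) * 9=1458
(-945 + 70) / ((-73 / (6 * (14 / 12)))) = 6125 / 73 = 83.90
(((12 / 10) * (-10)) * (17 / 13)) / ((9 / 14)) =-952 / 39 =-24.41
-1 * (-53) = 53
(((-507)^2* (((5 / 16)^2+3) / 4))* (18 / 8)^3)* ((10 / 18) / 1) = 82555142085 / 65536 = 1259691.50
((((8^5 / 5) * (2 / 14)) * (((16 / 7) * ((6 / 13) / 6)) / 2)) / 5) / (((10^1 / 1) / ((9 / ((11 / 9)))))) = 10616832 / 875875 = 12.12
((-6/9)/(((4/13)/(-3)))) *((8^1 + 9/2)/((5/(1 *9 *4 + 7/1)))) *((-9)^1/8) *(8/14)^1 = -25155/56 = -449.20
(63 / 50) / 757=63 / 37850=0.00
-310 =-310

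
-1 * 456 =-456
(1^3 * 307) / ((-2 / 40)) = -6140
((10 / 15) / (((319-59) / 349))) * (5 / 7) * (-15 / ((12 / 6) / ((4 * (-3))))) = 5235 / 91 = 57.53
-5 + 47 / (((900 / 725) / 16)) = 5407 / 9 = 600.78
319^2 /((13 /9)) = 915849 /13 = 70449.92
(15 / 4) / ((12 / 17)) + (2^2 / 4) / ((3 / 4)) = 319 / 48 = 6.65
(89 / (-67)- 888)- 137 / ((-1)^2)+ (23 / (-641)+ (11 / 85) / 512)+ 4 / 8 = -1917394613663 / 1869053440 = -1025.86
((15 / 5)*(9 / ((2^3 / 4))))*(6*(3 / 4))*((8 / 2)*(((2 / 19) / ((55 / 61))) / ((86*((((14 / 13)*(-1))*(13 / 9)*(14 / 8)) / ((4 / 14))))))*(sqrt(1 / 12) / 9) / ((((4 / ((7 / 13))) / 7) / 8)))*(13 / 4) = -4941*sqrt(3) / 314545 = -0.03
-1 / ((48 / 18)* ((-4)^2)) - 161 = -20611 / 128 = -161.02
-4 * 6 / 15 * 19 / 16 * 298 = -2831 / 5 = -566.20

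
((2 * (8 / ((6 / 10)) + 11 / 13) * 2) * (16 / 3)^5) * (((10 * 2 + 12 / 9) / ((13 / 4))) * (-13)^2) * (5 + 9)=8312909201408 / 2187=3801055876.27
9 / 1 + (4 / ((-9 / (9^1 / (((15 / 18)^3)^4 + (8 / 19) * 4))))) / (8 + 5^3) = 4671922388157 / 520069946389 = 8.98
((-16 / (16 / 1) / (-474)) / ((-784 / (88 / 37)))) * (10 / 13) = -55 / 11171706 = -0.00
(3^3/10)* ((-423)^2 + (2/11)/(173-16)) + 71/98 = 40882135244/84623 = 483109.03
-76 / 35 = -2.17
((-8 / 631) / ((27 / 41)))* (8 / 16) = -0.01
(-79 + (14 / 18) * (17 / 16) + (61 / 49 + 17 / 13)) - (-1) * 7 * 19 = 5263259 / 91728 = 57.38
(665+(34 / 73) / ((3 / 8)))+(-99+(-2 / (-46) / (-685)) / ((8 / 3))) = 15657444383 / 27602760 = 567.24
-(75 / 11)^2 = -5625 / 121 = -46.49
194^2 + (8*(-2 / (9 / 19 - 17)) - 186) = 5879802 / 157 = 37450.97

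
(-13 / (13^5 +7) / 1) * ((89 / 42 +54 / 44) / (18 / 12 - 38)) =0.00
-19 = -19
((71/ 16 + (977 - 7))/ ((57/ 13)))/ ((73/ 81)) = 5472441/ 22192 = 246.60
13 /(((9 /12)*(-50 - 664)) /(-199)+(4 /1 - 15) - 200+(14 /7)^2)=-398 /6255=-0.06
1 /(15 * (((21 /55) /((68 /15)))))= 748 /945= 0.79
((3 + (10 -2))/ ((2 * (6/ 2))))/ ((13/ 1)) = 11/ 78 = 0.14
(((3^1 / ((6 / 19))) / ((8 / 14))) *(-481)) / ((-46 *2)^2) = -63973 / 67712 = -0.94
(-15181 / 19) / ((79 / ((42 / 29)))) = -33558 / 2291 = -14.65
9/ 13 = 0.69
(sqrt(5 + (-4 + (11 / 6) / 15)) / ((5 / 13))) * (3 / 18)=0.46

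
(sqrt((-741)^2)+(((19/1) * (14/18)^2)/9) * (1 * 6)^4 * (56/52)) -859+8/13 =194810/117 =1665.04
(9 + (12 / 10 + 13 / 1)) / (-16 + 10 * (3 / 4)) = -232 / 85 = -2.73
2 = 2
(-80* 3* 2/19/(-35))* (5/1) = 480/133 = 3.61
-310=-310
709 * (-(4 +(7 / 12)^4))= -2918.09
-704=-704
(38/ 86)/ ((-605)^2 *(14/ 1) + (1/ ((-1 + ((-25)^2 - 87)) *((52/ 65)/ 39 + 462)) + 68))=306409694/ 3553545689805319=0.00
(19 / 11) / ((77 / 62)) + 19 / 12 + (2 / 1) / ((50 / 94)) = 1711141 / 254100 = 6.73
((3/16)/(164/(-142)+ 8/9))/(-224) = 1917/609280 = 0.00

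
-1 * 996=-996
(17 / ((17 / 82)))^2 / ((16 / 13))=21853 / 4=5463.25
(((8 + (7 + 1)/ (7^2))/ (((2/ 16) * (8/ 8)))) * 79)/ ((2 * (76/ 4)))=126400/ 931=135.77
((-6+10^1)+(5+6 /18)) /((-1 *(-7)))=1.33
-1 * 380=-380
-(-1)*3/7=3/7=0.43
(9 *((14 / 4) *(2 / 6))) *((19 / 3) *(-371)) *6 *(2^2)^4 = -37895424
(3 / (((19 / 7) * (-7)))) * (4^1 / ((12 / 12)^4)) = -12 / 19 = -0.63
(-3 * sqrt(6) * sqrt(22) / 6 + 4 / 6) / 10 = 1 / 15-sqrt(33) / 10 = -0.51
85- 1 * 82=3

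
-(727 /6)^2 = -528529 /36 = -14681.36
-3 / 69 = -1 / 23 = -0.04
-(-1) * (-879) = -879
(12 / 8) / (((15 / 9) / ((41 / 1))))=369 / 10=36.90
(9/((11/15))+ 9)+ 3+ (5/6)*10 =1076/33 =32.61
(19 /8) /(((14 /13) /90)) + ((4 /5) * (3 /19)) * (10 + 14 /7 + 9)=1070037 /5320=201.13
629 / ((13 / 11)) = 6919 / 13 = 532.23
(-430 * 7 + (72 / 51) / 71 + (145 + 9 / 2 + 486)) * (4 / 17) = -11463990 / 20519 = -558.70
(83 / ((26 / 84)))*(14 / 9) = 16268 / 39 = 417.13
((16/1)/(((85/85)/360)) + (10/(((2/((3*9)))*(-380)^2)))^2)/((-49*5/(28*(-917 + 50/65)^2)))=-681574463795278454409/1233357944000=-552616916.37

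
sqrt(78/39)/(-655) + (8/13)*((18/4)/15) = 12/65-sqrt(2)/655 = 0.18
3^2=9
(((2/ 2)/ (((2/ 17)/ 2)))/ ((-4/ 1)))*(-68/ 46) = 289/ 46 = 6.28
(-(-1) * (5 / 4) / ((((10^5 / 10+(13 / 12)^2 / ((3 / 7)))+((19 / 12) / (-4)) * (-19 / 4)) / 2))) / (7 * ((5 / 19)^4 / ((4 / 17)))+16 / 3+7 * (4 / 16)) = 675584064 / 19536127337221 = 0.00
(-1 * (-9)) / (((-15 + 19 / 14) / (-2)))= 252 / 191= 1.32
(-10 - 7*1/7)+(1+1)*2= -7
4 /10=2 /5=0.40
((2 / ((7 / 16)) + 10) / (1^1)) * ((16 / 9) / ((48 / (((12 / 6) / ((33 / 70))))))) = 680 / 297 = 2.29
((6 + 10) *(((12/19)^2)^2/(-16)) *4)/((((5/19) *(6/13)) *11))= -179712/377245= -0.48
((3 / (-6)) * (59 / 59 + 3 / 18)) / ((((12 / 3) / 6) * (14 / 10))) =-5 / 8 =-0.62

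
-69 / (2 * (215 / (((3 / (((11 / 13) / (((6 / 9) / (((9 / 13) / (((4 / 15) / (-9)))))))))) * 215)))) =15548 / 4455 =3.49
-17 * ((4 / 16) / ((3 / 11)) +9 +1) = -2227 / 12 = -185.58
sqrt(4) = 2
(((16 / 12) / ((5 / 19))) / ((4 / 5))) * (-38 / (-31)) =722 / 93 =7.76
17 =17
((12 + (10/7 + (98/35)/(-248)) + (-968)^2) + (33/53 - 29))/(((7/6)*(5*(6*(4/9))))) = 60236.30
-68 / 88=-17 / 22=-0.77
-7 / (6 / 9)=-21 / 2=-10.50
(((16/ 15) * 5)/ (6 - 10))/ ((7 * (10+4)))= -2/ 147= -0.01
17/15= 1.13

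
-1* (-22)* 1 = 22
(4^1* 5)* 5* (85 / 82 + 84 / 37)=501650 / 1517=330.69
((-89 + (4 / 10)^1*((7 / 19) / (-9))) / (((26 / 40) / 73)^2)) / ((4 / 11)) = -89228669420 / 28899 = -3087604.05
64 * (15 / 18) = 160 / 3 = 53.33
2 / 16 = 1 / 8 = 0.12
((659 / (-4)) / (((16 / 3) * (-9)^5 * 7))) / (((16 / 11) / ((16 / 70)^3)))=7249 / 11814720750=0.00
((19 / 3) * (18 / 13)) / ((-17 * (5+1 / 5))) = -285 / 2873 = -0.10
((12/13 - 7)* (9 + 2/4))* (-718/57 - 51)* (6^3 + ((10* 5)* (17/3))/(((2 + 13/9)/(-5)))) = -288952375/403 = -717003.41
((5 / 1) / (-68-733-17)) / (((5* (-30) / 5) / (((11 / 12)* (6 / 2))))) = 11 / 19632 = 0.00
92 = 92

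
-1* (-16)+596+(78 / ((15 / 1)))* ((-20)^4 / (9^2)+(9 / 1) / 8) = 17640917 / 1620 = 10889.45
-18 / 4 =-9 / 2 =-4.50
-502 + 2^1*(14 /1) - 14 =-488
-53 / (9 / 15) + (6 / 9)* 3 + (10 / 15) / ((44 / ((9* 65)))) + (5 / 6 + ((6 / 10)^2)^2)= -525984 / 6875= -76.51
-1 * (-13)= 13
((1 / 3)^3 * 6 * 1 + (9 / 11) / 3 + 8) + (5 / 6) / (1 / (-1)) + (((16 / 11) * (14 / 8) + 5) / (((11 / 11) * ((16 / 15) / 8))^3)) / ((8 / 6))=7587647 / 3168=2395.09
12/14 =6/7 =0.86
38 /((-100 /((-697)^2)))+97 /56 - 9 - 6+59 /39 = -10080206957 /54600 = -184619.18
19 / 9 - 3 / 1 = -8 / 9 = -0.89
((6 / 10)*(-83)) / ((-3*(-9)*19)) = -83 / 855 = -0.10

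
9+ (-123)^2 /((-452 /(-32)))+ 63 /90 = 1221281 /1130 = 1080.78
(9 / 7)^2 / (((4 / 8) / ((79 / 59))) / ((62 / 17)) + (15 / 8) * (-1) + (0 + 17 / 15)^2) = -357064200 / 105444913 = -3.39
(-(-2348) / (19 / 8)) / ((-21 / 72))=-450816 / 133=-3389.59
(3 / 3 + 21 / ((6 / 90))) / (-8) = -79 / 2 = -39.50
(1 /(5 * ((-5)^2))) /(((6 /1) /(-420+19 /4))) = -1661 /3000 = -0.55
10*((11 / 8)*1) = 55 / 4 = 13.75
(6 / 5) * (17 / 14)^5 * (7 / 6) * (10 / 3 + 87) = 384781247 / 1152480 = 333.87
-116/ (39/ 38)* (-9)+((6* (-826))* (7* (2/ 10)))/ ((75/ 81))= -10523892/ 1625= -6476.24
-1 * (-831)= 831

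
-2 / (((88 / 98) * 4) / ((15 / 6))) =-245 / 176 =-1.39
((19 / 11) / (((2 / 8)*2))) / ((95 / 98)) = 196 / 55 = 3.56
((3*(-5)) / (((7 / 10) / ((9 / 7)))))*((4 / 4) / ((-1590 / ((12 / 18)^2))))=20 / 2597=0.01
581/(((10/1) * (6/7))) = 4067/60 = 67.78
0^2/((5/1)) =0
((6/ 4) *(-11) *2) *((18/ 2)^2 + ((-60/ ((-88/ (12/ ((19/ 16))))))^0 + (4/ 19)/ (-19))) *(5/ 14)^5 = -1526146875/ 97077232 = -15.72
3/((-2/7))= -21/2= -10.50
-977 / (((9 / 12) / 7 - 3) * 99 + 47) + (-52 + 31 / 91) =-29021407 / 609973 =-47.58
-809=-809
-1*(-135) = 135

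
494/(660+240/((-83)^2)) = 1701583/2273490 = 0.75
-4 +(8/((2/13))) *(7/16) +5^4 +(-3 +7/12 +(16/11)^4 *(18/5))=144385364/219615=657.45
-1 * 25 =-25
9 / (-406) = -9 / 406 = -0.02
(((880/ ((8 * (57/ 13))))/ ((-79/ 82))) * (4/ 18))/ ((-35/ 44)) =2063776/ 283689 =7.27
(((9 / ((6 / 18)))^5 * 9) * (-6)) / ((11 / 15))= -11622614670 / 11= -1056601333.64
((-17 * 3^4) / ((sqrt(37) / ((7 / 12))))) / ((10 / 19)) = -250.90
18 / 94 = 9 / 47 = 0.19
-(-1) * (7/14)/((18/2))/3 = 0.02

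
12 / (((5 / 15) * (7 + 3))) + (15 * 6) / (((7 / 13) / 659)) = 3855276 / 35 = 110150.74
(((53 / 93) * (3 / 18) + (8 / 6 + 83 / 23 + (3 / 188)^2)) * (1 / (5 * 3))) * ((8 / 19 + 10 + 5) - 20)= -33131461597 / 21546232560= -1.54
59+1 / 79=4662 / 79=59.01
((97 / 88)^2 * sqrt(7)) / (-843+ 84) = -9409 * sqrt(7) / 5877696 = -0.00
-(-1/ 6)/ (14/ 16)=4/ 21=0.19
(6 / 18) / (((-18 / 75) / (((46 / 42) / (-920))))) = 5 / 3024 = 0.00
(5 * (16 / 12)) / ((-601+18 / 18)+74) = -10 / 789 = -0.01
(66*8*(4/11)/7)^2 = 36864/49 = 752.33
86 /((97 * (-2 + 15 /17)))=-0.79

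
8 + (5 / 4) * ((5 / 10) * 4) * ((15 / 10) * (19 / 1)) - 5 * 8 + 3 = 169 / 4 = 42.25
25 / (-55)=-5 / 11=-0.45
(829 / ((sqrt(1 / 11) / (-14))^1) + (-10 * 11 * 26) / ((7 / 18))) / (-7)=51480 / 49 + 1658 * sqrt(11)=6549.58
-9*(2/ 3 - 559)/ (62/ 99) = 497475/ 62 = 8023.79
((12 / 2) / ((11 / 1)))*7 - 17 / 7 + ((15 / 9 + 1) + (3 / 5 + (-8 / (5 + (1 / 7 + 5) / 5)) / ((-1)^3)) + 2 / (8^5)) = 5.98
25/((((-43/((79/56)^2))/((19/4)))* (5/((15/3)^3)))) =-74111875/539392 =-137.40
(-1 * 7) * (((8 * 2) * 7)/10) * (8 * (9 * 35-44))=-849856/5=-169971.20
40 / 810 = 4 / 81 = 0.05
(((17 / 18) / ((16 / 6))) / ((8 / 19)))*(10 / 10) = 323 / 384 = 0.84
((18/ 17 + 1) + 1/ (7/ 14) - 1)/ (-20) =-13/ 85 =-0.15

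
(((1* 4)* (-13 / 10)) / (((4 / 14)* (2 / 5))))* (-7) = 318.50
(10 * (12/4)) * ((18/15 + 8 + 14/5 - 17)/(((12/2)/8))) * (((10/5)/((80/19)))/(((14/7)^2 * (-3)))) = 95/12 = 7.92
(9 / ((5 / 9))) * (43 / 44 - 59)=-206793 / 220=-939.97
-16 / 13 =-1.23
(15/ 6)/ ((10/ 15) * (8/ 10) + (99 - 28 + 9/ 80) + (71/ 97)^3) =21904152/ 631172435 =0.03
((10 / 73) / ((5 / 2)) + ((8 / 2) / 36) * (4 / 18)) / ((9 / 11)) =5170 / 53217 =0.10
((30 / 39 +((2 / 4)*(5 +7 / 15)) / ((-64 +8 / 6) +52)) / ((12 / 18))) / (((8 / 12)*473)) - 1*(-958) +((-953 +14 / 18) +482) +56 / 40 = 1575082033 / 3219840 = 489.18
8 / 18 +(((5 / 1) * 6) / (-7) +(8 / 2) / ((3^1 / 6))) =262 / 63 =4.16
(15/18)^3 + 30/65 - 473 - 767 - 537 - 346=-5958463/2808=-2121.96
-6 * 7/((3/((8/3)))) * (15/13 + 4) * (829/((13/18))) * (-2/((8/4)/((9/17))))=335924064/2873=116924.49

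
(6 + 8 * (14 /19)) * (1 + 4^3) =14690 /19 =773.16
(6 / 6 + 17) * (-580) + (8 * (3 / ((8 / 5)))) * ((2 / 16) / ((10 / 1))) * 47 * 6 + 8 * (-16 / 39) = -3241807 / 312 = -10390.41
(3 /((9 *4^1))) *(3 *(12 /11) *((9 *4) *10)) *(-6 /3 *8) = -17280 /11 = -1570.91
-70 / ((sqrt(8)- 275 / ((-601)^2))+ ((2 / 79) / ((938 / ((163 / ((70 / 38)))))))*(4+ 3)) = 625135106569157772525 / 4477379877749969415727- 156713283095563931625875*sqrt(2) / 8954759755499938831454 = -24.61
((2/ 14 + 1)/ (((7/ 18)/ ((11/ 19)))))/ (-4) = -396/ 931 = -0.43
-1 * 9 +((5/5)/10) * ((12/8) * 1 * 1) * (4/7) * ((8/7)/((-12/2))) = -2209/245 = -9.02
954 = 954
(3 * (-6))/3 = -6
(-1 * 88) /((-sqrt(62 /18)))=264 * sqrt(31) /31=47.42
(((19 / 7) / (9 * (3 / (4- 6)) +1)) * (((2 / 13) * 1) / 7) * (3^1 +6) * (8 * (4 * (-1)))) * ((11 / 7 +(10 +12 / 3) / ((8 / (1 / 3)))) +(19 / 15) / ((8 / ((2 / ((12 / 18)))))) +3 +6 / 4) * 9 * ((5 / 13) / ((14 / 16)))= 393261696 / 10144225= 38.77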